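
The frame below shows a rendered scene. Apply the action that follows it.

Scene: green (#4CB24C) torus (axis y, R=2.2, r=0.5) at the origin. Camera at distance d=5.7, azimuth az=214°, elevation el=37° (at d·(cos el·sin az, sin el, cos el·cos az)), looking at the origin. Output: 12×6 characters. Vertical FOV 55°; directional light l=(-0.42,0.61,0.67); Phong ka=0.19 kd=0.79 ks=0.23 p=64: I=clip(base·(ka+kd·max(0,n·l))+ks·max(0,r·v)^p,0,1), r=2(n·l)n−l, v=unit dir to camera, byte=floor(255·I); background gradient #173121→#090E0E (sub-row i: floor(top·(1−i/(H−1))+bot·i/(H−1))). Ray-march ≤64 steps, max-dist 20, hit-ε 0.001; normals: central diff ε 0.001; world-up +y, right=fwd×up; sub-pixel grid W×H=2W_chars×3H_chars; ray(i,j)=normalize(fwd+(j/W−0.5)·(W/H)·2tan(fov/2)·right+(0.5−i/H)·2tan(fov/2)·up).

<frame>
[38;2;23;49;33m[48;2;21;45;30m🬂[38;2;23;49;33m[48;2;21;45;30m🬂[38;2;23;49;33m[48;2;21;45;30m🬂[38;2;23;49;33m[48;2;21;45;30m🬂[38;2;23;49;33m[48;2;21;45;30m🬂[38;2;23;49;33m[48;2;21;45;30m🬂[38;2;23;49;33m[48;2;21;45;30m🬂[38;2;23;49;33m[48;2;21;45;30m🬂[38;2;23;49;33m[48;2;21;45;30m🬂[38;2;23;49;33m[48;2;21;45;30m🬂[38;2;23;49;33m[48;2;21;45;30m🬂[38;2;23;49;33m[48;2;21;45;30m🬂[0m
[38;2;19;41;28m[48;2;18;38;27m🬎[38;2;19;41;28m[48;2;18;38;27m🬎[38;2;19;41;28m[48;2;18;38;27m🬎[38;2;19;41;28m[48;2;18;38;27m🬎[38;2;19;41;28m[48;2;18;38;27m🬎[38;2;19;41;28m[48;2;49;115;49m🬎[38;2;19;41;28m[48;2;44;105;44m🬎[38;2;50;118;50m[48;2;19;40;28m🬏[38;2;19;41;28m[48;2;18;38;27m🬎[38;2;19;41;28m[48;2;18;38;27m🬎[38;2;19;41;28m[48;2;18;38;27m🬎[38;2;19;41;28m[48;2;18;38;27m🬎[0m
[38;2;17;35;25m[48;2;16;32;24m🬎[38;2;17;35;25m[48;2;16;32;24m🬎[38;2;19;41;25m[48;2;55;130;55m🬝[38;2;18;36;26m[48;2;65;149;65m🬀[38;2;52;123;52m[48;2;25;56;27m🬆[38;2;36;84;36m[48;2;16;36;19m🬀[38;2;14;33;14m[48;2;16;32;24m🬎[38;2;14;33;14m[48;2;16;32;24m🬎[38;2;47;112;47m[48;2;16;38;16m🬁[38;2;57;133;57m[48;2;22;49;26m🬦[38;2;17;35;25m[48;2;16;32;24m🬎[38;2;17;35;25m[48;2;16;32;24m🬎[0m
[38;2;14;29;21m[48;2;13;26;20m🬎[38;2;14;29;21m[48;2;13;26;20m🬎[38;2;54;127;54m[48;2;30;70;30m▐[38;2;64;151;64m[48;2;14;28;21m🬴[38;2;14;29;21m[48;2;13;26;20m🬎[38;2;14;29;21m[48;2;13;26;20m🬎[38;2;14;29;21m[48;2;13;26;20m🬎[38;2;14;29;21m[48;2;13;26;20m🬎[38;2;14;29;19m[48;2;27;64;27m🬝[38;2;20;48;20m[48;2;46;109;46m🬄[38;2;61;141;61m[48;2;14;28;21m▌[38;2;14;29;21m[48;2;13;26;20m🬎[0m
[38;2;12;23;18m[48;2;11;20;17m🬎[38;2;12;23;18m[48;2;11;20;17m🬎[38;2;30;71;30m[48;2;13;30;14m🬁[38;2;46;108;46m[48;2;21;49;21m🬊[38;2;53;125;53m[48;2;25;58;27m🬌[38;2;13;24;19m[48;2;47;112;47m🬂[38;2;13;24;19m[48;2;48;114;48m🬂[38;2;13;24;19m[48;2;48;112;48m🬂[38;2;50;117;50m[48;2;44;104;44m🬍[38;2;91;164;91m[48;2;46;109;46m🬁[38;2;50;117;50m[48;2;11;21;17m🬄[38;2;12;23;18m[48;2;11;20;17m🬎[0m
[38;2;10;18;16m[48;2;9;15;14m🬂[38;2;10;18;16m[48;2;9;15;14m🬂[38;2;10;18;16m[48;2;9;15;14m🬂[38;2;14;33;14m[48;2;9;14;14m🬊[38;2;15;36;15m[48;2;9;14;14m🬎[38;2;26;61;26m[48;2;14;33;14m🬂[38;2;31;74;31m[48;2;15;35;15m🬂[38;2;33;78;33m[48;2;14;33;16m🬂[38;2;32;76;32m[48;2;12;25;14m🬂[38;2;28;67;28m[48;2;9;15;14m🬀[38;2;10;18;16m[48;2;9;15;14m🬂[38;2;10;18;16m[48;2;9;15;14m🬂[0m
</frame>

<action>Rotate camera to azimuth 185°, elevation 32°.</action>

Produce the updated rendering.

<frame>
[38;2;23;49;33m[48;2;21;45;30m🬂[38;2;23;49;33m[48;2;21;45;30m🬂[38;2;23;49;33m[48;2;21;45;30m🬂[38;2;23;49;33m[48;2;21;45;30m🬂[38;2;23;49;33m[48;2;21;45;30m🬂[38;2;23;49;33m[48;2;21;45;30m🬂[38;2;23;49;33m[48;2;21;45;30m🬂[38;2;23;49;33m[48;2;21;45;30m🬂[38;2;23;49;33m[48;2;21;45;30m🬂[38;2;23;49;33m[48;2;21;45;30m🬂[38;2;23;49;33m[48;2;21;45;30m🬂[38;2;23;49;33m[48;2;21;45;30m🬂[0m
[38;2;19;41;28m[48;2;18;38;27m🬎[38;2;19;41;28m[48;2;18;38;27m🬎[38;2;19;41;28m[48;2;18;38;27m🬎[38;2;19;41;28m[48;2;18;38;27m🬎[38;2;19;41;28m[48;2;18;38;27m🬎[38;2;19;41;28m[48;2;18;38;27m🬎[38;2;19;41;28m[48;2;18;38;27m🬎[38;2;19;41;28m[48;2;18;38;27m🬎[38;2;19;41;28m[48;2;18;38;27m🬎[38;2;19;41;28m[48;2;18;38;27m🬎[38;2;19;41;28m[48;2;18;38;27m🬎[38;2;19;41;28m[48;2;18;38;27m🬎[0m
[38;2;17;35;25m[48;2;16;32;24m🬎[38;2;17;35;25m[48;2;16;32;24m🬎[38;2;17;34;25m[48;2;54;128;54m🬝[38;2;18;36;26m[48;2;64;135;64m🬂[38;2;40;96;40m[48;2;15;34;18m🬆[38;2;26;62;26m[48;2;15;33;18m🬀[38;2;14;33;14m[48;2;16;32;24m🬎[38;2;14;32;18m[48;2;20;48;20m🬺[38;2;38;89;38m[48;2;15;35;17m🬀[38;2;19;41;25m[48;2;45;106;45m🬙[38;2;17;35;25m[48;2;16;32;24m🬎[38;2;17;35;25m[48;2;16;32;24m🬎[0m
[38;2;14;29;21m[48;2;13;26;20m🬎[38;2;14;29;21m[48;2;13;26;20m🬎[38;2;56;131;56m[48;2;31;74;31m🬉[38;2;63;149;63m[48;2;22;51;26m🬲[38;2;14;29;21m[48;2;13;26;20m🬎[38;2;14;29;21m[48;2;13;26;20m🬎[38;2;14;29;21m[48;2;13;26;20m🬎[38;2;14;29;21m[48;2;13;26;20m🬎[38;2;14;29;19m[48;2;53;125;53m🬝[38;2;28;65;28m[48;2;56;121;56m🬀[38;2;49;115;49m[48;2;14;28;21m▌[38;2;14;29;21m[48;2;13;26;20m🬎[0m
[38;2;12;23;18m[48;2;11;20;17m🬎[38;2;12;23;18m[48;2;11;20;17m🬎[38;2;14;35;14m[48;2;11;20;17m🬬[38;2;37;87;37m[48;2;15;36;15m🬂[38;2;54;128;54m[48;2;22;53;22m🬂[38;2;64;150;64m[48;2;29;68;29m🬂[38;2;63;150;63m[48;2;32;75;32m🬂[38;2;51;121;51m[48;2;27;65;27m🬆[38;2;49;110;49m[48;2;23;54;23m🬆[38;2;36;86;36m[48;2;17;41;17m🬆[38;2;32;76;32m[48;2;12;25;17m🬀[38;2;12;23;18m[48;2;11;20;17m🬎[0m
[38;2;10;18;16m[48;2;9;15;14m🬂[38;2;10;18;16m[48;2;9;15;14m🬂[38;2;10;18;16m[48;2;9;15;14m🬂[38;2;14;33;14m[48;2;9;15;14m🬂[38;2;14;33;14m[48;2;9;14;14m🬎[38;2;14;33;14m[48;2;9;14;14m🬎[38;2;14;33;14m[48;2;9;14;14m🬎[38;2;14;33;14m[48;2;9;14;14m🬎[38;2;14;33;14m[48;2;9;14;14m🬆[38;2;14;33;14m[48;2;9;15;14m🬀[38;2;10;18;16m[48;2;9;15;14m🬂[38;2;10;18;16m[48;2;9;15;14m🬂[0m
</frame>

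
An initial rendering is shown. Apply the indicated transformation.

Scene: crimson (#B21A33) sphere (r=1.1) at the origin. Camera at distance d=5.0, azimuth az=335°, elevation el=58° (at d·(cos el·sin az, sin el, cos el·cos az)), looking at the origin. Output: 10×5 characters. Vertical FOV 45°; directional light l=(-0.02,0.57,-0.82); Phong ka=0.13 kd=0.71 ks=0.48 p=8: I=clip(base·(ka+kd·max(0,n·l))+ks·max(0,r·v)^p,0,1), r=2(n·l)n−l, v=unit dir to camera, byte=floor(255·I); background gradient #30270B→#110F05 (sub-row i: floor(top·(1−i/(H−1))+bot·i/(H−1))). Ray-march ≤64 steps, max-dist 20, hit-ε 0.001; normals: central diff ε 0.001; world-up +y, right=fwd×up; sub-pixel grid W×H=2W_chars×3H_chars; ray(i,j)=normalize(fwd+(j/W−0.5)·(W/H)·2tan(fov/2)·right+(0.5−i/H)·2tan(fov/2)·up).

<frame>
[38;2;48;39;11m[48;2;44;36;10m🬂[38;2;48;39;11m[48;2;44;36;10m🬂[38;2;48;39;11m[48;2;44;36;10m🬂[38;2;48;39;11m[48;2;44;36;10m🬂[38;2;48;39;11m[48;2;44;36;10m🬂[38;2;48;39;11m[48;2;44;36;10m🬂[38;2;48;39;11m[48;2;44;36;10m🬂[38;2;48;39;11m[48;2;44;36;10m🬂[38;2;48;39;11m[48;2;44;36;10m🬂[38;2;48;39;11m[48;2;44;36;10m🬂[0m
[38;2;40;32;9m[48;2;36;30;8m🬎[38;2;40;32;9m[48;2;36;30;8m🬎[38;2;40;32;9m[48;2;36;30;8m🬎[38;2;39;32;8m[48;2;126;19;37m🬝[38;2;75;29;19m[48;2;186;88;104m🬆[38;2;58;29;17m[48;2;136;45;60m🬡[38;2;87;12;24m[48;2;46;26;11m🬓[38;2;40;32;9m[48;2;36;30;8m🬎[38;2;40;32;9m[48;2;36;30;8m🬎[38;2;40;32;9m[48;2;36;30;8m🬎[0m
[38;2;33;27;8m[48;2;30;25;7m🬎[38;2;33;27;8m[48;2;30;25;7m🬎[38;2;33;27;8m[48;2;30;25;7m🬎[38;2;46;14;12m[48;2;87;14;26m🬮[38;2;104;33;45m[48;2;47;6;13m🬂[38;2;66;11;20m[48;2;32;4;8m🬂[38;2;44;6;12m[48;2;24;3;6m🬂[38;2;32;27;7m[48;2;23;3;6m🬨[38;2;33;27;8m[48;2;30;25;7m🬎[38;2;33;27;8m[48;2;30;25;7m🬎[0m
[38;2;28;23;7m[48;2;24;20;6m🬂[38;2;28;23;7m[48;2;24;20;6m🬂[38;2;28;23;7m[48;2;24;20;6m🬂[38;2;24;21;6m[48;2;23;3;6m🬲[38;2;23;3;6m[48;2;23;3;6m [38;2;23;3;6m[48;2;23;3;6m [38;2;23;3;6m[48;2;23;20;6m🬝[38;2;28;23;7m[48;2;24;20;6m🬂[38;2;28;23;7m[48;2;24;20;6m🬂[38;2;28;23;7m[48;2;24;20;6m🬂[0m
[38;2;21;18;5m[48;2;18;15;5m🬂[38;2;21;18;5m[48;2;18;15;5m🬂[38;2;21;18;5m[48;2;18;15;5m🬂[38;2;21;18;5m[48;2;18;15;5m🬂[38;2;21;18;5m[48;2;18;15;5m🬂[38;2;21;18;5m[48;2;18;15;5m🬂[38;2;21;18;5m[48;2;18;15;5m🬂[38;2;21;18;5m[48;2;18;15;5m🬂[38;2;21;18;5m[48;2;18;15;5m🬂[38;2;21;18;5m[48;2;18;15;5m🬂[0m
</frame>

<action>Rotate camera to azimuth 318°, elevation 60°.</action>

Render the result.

<frame>
[38;2;48;39;11m[48;2;44;36;10m🬂[38;2;48;39;11m[48;2;44;36;10m🬂[38;2;48;39;11m[48;2;44;36;10m🬂[38;2;48;39;11m[48;2;44;36;10m🬂[38;2;48;39;11m[48;2;44;36;10m🬂[38;2;48;39;11m[48;2;44;36;10m🬂[38;2;48;39;11m[48;2;44;36;10m🬂[38;2;48;39;11m[48;2;44;36;10m🬂[38;2;48;39;11m[48;2;44;36;10m🬂[38;2;48;39;11m[48;2;44;36;10m🬂[0m
[38;2;40;32;9m[48;2;36;30;8m🬎[38;2;40;32;9m[48;2;36;30;8m🬎[38;2;40;32;9m[48;2;36;30;8m🬎[38;2;39;32;8m[48;2;140;21;40m🬝[38;2;92;29;27m[48;2;209;109;125m🬎[38;2;54;26;14m[48;2;114;25;40m🬡[38;2;72;10;20m[48;2;41;26;9m🬓[38;2;40;32;9m[48;2;36;30;8m🬎[38;2;40;32;9m[48;2;36;30;8m🬎[38;2;40;32;9m[48;2;36;30;8m🬎[0m
[38;2;33;27;8m[48;2;30;25;7m🬎[38;2;33;27;8m[48;2;30;25;7m🬎[38;2;33;27;8m[48;2;30;25;7m🬎[38;2;65;17;17m[48;2;117;25;40m🬮[38;2;152;68;82m[48;2;70;12;21m🬂[38;2;66;10;19m[48;2;34;4;9m🬆[38;2;46;6;13m[48;2;24;3;6m🬀[38;2;32;27;7m[48;2;23;3;6m🬨[38;2;33;27;8m[48;2;30;25;7m🬎[38;2;33;27;8m[48;2;30;25;7m🬎[0m
[38;2;28;23;7m[48;2;24;20;6m🬂[38;2;28;23;7m[48;2;24;20;6m🬂[38;2;28;23;7m[48;2;24;20;6m🬂[38;2;53;7;15m[48;2;25;17;6m🬁[38;2;42;6;12m[48;2;24;3;6m🬀[38;2;23;3;6m[48;2;23;3;6m [38;2;23;3;6m[48;2;23;20;6m🬝[38;2;28;23;7m[48;2;24;20;6m🬂[38;2;28;23;7m[48;2;24;20;6m🬂[38;2;28;23;7m[48;2;24;20;6m🬂[0m
[38;2;21;18;5m[48;2;18;15;5m🬂[38;2;21;18;5m[48;2;18;15;5m🬂[38;2;21;18;5m[48;2;18;15;5m🬂[38;2;21;18;5m[48;2;18;15;5m🬂[38;2;21;18;5m[48;2;18;15;5m🬂[38;2;21;18;5m[48;2;18;15;5m🬂[38;2;21;18;5m[48;2;18;15;5m🬂[38;2;21;18;5m[48;2;18;15;5m🬂[38;2;21;18;5m[48;2;18;15;5m🬂[38;2;21;18;5m[48;2;18;15;5m🬂[0m
</frame>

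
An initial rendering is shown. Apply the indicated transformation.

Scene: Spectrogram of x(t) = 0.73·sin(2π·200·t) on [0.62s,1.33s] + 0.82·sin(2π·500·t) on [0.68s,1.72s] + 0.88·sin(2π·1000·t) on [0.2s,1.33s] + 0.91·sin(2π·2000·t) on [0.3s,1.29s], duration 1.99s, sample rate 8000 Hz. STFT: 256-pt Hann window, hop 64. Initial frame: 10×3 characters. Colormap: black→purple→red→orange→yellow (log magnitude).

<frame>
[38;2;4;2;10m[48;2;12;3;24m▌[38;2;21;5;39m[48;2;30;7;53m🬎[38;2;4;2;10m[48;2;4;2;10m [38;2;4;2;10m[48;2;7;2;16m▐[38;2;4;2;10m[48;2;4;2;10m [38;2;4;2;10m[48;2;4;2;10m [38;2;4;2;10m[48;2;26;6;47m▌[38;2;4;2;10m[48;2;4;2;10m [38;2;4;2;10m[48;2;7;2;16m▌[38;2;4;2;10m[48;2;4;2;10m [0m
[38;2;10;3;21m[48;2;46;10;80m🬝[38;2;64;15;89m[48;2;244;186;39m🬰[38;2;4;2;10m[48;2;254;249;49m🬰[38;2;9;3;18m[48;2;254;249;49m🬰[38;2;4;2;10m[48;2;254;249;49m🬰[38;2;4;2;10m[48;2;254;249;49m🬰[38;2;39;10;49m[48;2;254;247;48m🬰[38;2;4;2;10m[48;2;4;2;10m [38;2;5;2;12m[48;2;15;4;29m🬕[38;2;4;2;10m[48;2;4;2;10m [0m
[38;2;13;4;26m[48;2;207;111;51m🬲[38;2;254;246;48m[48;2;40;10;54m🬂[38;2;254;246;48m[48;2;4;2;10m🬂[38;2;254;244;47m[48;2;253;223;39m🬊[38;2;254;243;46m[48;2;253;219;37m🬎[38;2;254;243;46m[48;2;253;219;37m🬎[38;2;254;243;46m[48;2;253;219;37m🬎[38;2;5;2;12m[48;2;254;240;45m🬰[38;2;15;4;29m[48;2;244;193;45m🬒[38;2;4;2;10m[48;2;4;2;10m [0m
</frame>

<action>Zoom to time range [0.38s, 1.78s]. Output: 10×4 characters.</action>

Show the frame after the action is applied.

<frame>
[38;2;4;2;10m[48;2;4;2;10m [38;2;4;2;10m[48;2;5;2;12m▌[38;2;4;2;10m[48;2;7;2;15m▐[38;2;4;2;10m[48;2;4;2;10m [38;2;4;2;10m[48;2;4;2;10m [38;2;4;2;10m[48;2;4;2;10m [38;2;4;2;11m[48;2;23;5;42m▌[38;2;4;2;10m[48;2;4;2;10m [38;2;4;2;10m[48;2;4;2;10m [38;2;4;2;10m[48;2;7;2;15m▌[0m
[38;2;4;2;10m[48;2;254;249;49m🬎[38;2;4;2;11m[48;2;254;249;49m🬎[38;2;6;2;13m[48;2;254;249;49m🬎[38;2;4;2;10m[48;2;254;249;49m🬎[38;2;4;2;10m[48;2;254;249;49m🬎[38;2;4;2;10m[48;2;254;249;49m🬎[38;2;23;5;42m[48;2;254;241;46m🬎[38;2;4;2;10m[48;2;4;2;10m [38;2;4;2;10m[48;2;4;2;10m [38;2;4;2;10m[48;2;9;2;18m▌[0m
[38;2;4;2;10m[48;2;252;215;35m🬋[38;2;6;2;14m[48;2;252;215;35m🬋[38;2;10;3;20m[48;2;252;215;35m🬋[38;2;4;2;10m[48;2;252;215;35m🬋[38;2;4;2;10m[48;2;252;215;35m🬋[38;2;4;2;10m[48;2;252;215;35m🬋[38;2;27;6;50m[48;2;252;217;36m🬋[38;2;4;2;10m[48;2;4;2;10m [38;2;4;2;10m[48;2;4;2;10m [38;2;6;2;13m[48;2;21;5;39m🬕[0m
[38;2;251;182;22m[48;2;4;2;10m🬂[38;2;30;8;35m[48;2;251;194;27m🬚[38;2;251;183;22m[48;2;253;229;41m🬂[38;2;251;182;22m[48;2;253;229;41m🬂[38;2;251;182;22m[48;2;253;229;41m🬂[38;2;251;182;22m[48;2;253;229;41m🬂[38;2;251;185;23m[48;2;253;229;41m🬂[38;2;4;2;10m[48;2;254;240;45m🬰[38;2;4;2;10m[48;2;254;240;45m🬰[38;2;44;11;48m[48;2;254;240;45m🬰[0m
</frame>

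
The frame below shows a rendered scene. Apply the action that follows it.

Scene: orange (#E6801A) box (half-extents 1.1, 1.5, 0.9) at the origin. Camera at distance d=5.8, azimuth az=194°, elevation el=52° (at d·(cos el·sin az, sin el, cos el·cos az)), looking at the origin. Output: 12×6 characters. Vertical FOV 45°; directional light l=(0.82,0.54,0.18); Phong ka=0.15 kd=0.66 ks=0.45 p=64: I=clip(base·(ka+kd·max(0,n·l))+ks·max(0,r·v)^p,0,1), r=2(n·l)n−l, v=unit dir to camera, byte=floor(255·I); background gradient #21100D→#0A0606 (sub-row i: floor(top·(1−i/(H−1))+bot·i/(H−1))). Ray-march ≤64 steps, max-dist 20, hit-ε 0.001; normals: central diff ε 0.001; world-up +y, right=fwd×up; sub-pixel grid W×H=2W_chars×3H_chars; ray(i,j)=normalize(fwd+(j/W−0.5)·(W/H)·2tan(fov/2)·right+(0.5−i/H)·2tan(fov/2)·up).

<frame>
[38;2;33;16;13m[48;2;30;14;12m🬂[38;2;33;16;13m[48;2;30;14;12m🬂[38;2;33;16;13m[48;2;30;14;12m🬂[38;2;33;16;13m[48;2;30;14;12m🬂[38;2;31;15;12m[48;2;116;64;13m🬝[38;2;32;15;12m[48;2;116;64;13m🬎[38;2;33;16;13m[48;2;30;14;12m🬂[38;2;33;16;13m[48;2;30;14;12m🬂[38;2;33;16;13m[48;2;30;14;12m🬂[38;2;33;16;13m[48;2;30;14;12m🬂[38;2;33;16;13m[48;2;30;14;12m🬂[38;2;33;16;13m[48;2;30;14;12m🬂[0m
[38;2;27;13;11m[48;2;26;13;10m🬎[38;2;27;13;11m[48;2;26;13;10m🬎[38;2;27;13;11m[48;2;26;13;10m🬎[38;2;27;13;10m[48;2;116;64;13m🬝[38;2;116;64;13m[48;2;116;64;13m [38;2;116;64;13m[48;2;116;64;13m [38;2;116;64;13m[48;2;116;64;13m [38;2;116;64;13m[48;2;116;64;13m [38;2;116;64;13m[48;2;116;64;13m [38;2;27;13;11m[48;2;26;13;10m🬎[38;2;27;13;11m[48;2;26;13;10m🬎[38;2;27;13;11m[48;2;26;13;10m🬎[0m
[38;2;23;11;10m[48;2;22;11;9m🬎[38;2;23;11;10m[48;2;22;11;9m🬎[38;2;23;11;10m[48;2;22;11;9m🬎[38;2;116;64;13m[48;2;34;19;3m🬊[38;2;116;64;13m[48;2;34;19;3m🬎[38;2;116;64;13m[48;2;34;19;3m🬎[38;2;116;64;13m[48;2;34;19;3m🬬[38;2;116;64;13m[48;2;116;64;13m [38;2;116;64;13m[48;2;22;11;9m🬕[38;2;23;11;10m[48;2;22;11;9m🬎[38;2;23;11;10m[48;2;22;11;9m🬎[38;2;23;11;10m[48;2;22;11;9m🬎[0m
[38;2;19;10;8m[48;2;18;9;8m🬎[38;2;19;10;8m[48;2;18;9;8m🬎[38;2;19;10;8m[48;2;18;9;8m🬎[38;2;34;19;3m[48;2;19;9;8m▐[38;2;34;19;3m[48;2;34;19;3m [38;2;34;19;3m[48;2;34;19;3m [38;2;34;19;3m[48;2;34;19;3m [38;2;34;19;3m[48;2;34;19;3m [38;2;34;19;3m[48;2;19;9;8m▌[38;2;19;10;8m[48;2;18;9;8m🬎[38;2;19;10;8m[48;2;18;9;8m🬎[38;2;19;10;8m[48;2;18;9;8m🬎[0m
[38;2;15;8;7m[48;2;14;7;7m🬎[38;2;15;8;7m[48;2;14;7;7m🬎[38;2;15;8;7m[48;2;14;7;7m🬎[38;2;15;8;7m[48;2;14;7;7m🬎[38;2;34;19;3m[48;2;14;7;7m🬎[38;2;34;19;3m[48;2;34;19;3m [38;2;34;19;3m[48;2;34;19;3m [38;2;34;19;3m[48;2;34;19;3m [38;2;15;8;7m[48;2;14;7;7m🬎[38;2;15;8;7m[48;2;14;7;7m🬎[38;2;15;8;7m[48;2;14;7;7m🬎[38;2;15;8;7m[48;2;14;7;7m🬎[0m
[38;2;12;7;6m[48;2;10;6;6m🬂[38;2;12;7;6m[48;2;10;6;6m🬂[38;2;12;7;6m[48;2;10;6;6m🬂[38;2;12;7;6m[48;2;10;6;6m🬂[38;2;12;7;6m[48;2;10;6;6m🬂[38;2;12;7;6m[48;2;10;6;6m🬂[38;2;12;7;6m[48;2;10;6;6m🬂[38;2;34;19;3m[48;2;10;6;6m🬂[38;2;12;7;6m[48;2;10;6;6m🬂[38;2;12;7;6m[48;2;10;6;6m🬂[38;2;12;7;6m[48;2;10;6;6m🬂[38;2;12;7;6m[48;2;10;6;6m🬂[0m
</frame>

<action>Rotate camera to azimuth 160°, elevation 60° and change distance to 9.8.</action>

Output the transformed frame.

<frame>
[38;2;33;16;13m[48;2;30;14;12m🬂[38;2;33;16;13m[48;2;30;14;12m🬂[38;2;33;16;13m[48;2;30;14;12m🬂[38;2;33;16;13m[48;2;30;14;12m🬂[38;2;33;16;13m[48;2;30;14;12m🬂[38;2;33;16;13m[48;2;30;14;12m🬂[38;2;33;16;13m[48;2;30;14;12m🬂[38;2;33;16;13m[48;2;30;14;12m🬂[38;2;33;16;13m[48;2;30;14;12m🬂[38;2;33;16;13m[48;2;30;14;12m🬂[38;2;33;16;13m[48;2;30;14;12m🬂[38;2;33;16;13m[48;2;30;14;12m🬂[0m
[38;2;27;13;11m[48;2;26;13;10m🬎[38;2;27;13;11m[48;2;26;13;10m🬎[38;2;27;13;11m[48;2;26;13;10m🬎[38;2;27;13;11m[48;2;26;13;10m🬎[38;2;27;13;11m[48;2;26;13;10m🬎[38;2;27;13;11m[48;2;26;13;10m🬎[38;2;27;13;10m[48;2;116;64;13m🬝[38;2;27;13;11m[48;2;26;13;10m🬎[38;2;27;13;11m[48;2;26;13;10m🬎[38;2;27;13;11m[48;2;26;13;10m🬎[38;2;27;13;11m[48;2;26;13;10m🬎[38;2;27;13;11m[48;2;26;13;10m🬎[0m
[38;2;23;11;10m[48;2;22;11;9m🬎[38;2;23;11;10m[48;2;22;11;9m🬎[38;2;23;11;10m[48;2;22;11;9m🬎[38;2;23;11;10m[48;2;22;11;9m🬎[38;2;116;64;13m[48;2;23;11;9m🬇[38;2;116;64;13m[48;2;116;64;13m [38;2;116;64;13m[48;2;116;64;13m [38;2;116;64;13m[48;2;23;11;10m🬲[38;2;23;11;10m[48;2;22;11;9m🬎[38;2;23;11;10m[48;2;22;11;9m🬎[38;2;23;11;10m[48;2;22;11;9m🬎[38;2;23;11;10m[48;2;22;11;9m🬎[0m
[38;2;19;10;8m[48;2;18;9;8m🬎[38;2;19;10;8m[48;2;18;9;8m🬎[38;2;19;10;8m[48;2;18;9;8m🬎[38;2;19;10;8m[48;2;18;9;8m🬎[38;2;19;10;8m[48;2;18;9;8m🬎[38;2;130;72;14m[48;2;28;15;4m🬆[38;2;116;64;13m[48;2;34;19;3m🬀[38;2;34;19;3m[48;2;18;9;8m🬝[38;2;19;10;8m[48;2;18;9;8m🬎[38;2;19;10;8m[48;2;18;9;8m🬎[38;2;19;10;8m[48;2;18;9;8m🬎[38;2;19;10;8m[48;2;18;9;8m🬎[0m
[38;2;15;8;7m[48;2;14;7;7m🬎[38;2;15;8;7m[48;2;14;7;7m🬎[38;2;15;8;7m[48;2;14;7;7m🬎[38;2;15;8;7m[48;2;14;7;7m🬎[38;2;15;8;7m[48;2;14;7;7m🬎[38;2;34;19;3m[48;2;14;7;7m🬁[38;2;34;19;3m[48;2;14;7;7m🬀[38;2;15;8;7m[48;2;14;7;7m🬎[38;2;15;8;7m[48;2;14;7;7m🬎[38;2;15;8;7m[48;2;14;7;7m🬎[38;2;15;8;7m[48;2;14;7;7m🬎[38;2;15;8;7m[48;2;14;7;7m🬎[0m
[38;2;12;7;6m[48;2;10;6;6m🬂[38;2;12;7;6m[48;2;10;6;6m🬂[38;2;12;7;6m[48;2;10;6;6m🬂[38;2;12;7;6m[48;2;10;6;6m🬂[38;2;12;7;6m[48;2;10;6;6m🬂[38;2;12;7;6m[48;2;10;6;6m🬂[38;2;12;7;6m[48;2;10;6;6m🬂[38;2;12;7;6m[48;2;10;6;6m🬂[38;2;12;7;6m[48;2;10;6;6m🬂[38;2;12;7;6m[48;2;10;6;6m🬂[38;2;12;7;6m[48;2;10;6;6m🬂[38;2;12;7;6m[48;2;10;6;6m🬂[0m
</frame>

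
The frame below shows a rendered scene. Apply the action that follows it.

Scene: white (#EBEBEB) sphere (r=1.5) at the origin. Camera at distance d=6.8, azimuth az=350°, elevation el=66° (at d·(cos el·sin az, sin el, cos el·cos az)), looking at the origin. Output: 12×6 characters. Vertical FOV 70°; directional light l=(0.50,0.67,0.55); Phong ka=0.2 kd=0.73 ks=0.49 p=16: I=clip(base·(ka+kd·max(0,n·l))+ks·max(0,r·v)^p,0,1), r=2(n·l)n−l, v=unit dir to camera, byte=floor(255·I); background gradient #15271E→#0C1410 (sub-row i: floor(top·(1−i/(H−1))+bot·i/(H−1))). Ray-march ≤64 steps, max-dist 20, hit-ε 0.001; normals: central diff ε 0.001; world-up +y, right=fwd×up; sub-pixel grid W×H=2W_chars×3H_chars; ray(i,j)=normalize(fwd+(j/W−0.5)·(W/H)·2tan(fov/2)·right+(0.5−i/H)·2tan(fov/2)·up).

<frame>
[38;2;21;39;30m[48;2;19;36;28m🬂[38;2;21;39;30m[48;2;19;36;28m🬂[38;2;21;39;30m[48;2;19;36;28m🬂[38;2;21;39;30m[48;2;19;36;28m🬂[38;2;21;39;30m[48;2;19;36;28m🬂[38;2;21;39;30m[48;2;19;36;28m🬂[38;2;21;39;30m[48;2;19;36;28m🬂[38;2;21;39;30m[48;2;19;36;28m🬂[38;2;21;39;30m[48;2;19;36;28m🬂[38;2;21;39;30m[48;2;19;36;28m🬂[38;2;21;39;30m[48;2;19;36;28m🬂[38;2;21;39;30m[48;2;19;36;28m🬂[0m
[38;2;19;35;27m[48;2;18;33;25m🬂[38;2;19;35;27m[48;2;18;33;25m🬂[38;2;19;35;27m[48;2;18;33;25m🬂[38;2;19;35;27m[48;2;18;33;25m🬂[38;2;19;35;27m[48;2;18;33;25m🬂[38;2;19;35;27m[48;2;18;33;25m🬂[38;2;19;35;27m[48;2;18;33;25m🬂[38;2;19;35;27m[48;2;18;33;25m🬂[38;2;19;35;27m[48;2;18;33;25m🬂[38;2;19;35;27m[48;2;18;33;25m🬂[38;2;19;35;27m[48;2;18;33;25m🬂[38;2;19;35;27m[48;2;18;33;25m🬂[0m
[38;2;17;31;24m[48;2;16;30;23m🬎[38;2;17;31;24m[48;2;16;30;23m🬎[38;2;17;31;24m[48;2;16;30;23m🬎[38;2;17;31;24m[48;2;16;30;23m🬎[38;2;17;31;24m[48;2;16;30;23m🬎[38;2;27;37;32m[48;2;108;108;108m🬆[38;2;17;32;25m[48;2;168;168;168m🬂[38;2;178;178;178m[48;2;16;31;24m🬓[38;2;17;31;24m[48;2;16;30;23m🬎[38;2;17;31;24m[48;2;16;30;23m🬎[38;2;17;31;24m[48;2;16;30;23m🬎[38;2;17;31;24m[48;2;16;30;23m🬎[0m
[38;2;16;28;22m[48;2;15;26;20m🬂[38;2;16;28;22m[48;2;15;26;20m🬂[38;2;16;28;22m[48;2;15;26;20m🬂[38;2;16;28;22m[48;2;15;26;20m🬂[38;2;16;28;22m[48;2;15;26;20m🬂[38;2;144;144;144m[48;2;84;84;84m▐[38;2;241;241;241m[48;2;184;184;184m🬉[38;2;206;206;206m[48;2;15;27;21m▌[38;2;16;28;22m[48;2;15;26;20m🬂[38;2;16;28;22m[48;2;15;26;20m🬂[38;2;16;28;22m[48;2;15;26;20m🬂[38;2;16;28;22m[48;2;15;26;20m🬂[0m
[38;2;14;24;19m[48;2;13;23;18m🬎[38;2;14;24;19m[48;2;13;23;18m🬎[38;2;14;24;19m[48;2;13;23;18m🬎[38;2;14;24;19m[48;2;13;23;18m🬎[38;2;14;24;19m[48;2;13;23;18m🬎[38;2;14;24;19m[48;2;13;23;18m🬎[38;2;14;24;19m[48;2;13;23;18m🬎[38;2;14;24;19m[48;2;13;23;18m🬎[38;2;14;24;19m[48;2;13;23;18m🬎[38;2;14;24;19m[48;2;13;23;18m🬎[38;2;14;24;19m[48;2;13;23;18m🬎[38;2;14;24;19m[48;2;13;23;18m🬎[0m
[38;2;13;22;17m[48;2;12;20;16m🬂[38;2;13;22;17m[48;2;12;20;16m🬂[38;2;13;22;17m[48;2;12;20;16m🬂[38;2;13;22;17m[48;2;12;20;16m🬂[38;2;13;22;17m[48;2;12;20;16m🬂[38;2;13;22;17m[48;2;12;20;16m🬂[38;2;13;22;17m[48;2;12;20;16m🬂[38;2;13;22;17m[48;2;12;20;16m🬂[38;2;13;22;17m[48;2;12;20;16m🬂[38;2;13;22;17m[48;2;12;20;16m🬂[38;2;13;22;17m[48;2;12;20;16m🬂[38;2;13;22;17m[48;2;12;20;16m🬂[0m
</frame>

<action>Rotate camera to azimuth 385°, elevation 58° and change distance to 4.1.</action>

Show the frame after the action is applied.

<frame>
[38;2;21;39;30m[48;2;19;36;28m🬂[38;2;21;39;30m[48;2;19;36;28m🬂[38;2;21;39;30m[48;2;19;36;28m🬂[38;2;21;39;30m[48;2;19;36;28m🬂[38;2;21;39;30m[48;2;19;36;28m🬂[38;2;21;39;30m[48;2;19;36;28m🬂[38;2;21;39;30m[48;2;19;36;28m🬂[38;2;21;39;30m[48;2;19;36;28m🬂[38;2;21;39;30m[48;2;19;36;28m🬂[38;2;21;39;30m[48;2;19;36;28m🬂[38;2;21;39;30m[48;2;19;36;28m🬂[38;2;21;39;30m[48;2;19;36;28m🬂[0m
[38;2;19;35;27m[48;2;18;33;25m🬂[38;2;19;35;27m[48;2;18;33;25m🬂[38;2;19;35;27m[48;2;18;33;25m🬂[38;2;19;35;27m[48;2;18;33;25m🬂[38;2;18;34;26m[48;2;76;76;76m🬝[38;2;18;34;26m[48;2;132;132;132m🬎[38;2;36;48;42m[48;2;151;151;151m🬎[38;2;18;34;26m[48;2;131;131;131m🬎[38;2;19;35;27m[48;2;18;33;25m🬂[38;2;19;35;27m[48;2;18;33;25m🬂[38;2;19;35;27m[48;2;18;33;25m🬂[38;2;19;35;27m[48;2;18;33;25m🬂[0m
[38;2;17;31;24m[48;2;16;30;23m🬎[38;2;17;31;24m[48;2;16;30;23m🬎[38;2;17;31;24m[48;2;16;30;23m🬎[38;2;17;31;24m[48;2;16;30;23m🬎[38;2;77;77;77m[48;2;144;144;144m🬀[38;2;164;164;164m[48;2;187;187;187m🬆[38;2;181;181;181m[48;2;203;203;203m🬆[38;2;172;172;172m[48;2;197;197;197m🬂[38;2;163;163;163m[48;2;16;31;24m▌[38;2;17;31;24m[48;2;16;30;23m🬎[38;2;17;31;24m[48;2;16;30;23m🬎[38;2;17;31;24m[48;2;16;30;23m🬎[0m
[38;2;16;28;22m[48;2;15;26;20m🬂[38;2;16;28;22m[48;2;15;26;20m🬂[38;2;16;28;22m[48;2;15;26;20m🬂[38;2;92;92;92m[48;2;15;26;20m🬁[38;2;179;179;179m[48;2;153;153;153m▐[38;2;194;194;194m[48;2;209;209;209m▌[38;2;255;255;255m[48;2;232;232;232m🬎[38;2;213;213;213m[48;2;228;228;228m🬷[38;2;189;189;189m[48;2;15;26;20m🬕[38;2;16;28;22m[48;2;15;26;20m🬂[38;2;16;28;22m[48;2;15;26;20m🬂[38;2;16;28;22m[48;2;15;26;20m🬂[0m
[38;2;14;24;19m[48;2;13;23;18m🬎[38;2;14;24;19m[48;2;13;23;18m🬎[38;2;14;24;19m[48;2;13;23;18m🬎[38;2;14;24;19m[48;2;13;23;18m🬎[38;2;142;142;142m[48;2;13;23;18m🬊[38;2;191;191;191m[48;2;13;23;18m🬎[38;2;198;198;198m[48;2;13;23;18m🬝[38;2;198;198;198m[48;2;13;23;18m🬎[38;2;174;174;174m[48;2;13;23;18m🬀[38;2;14;24;19m[48;2;13;23;18m🬎[38;2;14;24;19m[48;2;13;23;18m🬎[38;2;14;24;19m[48;2;13;23;18m🬎[0m
[38;2;13;22;17m[48;2;12;20;16m🬂[38;2;13;22;17m[48;2;12;20;16m🬂[38;2;13;22;17m[48;2;12;20;16m🬂[38;2;13;22;17m[48;2;12;20;16m🬂[38;2;13;22;17m[48;2;12;20;16m🬂[38;2;13;22;17m[48;2;12;20;16m🬂[38;2;13;22;17m[48;2;12;20;16m🬂[38;2;13;22;17m[48;2;12;20;16m🬂[38;2;13;22;17m[48;2;12;20;16m🬂[38;2;13;22;17m[48;2;12;20;16m🬂[38;2;13;22;17m[48;2;12;20;16m🬂[38;2;13;22;17m[48;2;12;20;16m🬂[0m
</frame>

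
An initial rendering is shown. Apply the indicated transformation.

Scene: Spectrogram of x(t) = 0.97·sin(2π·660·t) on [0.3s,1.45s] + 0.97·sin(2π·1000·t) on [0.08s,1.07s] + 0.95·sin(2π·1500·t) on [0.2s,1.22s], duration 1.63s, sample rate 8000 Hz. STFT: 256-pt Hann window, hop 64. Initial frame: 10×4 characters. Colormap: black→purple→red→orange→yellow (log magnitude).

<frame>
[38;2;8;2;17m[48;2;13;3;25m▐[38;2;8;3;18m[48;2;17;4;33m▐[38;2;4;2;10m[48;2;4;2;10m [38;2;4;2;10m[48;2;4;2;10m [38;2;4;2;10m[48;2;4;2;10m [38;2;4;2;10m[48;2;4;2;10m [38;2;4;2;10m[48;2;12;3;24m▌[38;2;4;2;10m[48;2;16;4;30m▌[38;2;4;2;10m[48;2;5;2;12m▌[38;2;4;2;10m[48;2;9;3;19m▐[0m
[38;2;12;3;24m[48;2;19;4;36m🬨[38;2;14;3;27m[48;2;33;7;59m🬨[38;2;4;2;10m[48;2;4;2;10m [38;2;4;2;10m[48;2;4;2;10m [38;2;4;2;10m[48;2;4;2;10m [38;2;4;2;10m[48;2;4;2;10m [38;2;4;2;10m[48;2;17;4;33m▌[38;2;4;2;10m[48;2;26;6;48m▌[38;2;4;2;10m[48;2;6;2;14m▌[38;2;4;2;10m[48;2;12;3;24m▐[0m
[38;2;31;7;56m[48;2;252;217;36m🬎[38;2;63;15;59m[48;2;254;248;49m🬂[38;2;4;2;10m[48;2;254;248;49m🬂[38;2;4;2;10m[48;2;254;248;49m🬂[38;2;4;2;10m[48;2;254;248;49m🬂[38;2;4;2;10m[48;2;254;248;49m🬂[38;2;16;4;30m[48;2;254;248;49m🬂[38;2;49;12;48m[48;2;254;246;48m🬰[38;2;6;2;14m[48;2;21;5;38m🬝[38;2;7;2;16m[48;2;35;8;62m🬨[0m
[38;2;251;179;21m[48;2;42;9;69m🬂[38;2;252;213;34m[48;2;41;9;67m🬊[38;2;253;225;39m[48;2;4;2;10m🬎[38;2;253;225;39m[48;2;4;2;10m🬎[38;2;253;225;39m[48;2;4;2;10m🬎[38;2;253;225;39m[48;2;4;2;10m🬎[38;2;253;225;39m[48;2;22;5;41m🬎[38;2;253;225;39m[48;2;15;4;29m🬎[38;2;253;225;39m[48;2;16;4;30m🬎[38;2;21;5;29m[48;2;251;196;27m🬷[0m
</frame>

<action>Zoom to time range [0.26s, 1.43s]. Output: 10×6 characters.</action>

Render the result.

<frame>
[38;2;4;2;10m[48;2;9;3;19m▐[38;2;4;2;10m[48;2;4;2;10m [38;2;4;2;10m[48;2;4;2;10m [38;2;4;2;10m[48;2;4;2;10m [38;2;4;2;10m[48;2;4;2;10m [38;2;4;2;10m[48;2;4;2;10m [38;2;4;2;10m[48;2;6;2;14m▌[38;2;4;2;10m[48;2;12;3;23m▐[38;2;4;2;10m[48;2;16;4;32m▐[38;2;4;2;10m[48;2;4;2;10m [0m
[38;2;4;2;10m[48;2;10;3;21m▐[38;2;4;2;10m[48;2;4;2;10m [38;2;4;2;10m[48;2;4;2;10m [38;2;4;2;10m[48;2;4;2;10m [38;2;4;2;10m[48;2;4;2;10m [38;2;4;2;10m[48;2;4;2;10m [38;2;4;2;10m[48;2;7;2;15m▌[38;2;4;2;10m[48;2;14;3;26m▐[38;2;4;2;10m[48;2;20;5;37m▐[38;2;4;2;10m[48;2;4;2;10m [0m
[38;2;4;2;10m[48;2;13;3;25m▐[38;2;4;2;10m[48;2;4;2;10m [38;2;4;2;10m[48;2;4;2;10m [38;2;4;2;10m[48;2;4;2;10m [38;2;4;2;10m[48;2;4;2;10m [38;2;4;2;10m[48;2;4;2;10m [38;2;4;2;10m[48;2;8;2;18m▌[38;2;4;2;10m[48;2;18;4;34m▐[38;2;4;2;10m[48;2;31;7;55m▐[38;2;4;2;10m[48;2;4;2;10m [0m
[38;2;12;3;24m[48;2;254;247;49m🬎[38;2;5;2;13m[48;2;254;247;49m🬎[38;2;5;2;13m[48;2;254;247;49m🬎[38;2;5;2;13m[48;2;254;247;49m🬎[38;2;5;2;13m[48;2;254;247;49m🬎[38;2;5;2;13m[48;2;254;247;49m🬎[38;2;9;2;19m[48;2;254;247;49m🬎[38;2;17;4;33m[48;2;254;247;49m🬎[38;2;19;5;29m[48;2;240;176;45m🬨[38;2;4;2;10m[48;2;4;2;10m [0m
[38;2;20;5;37m[48;2;253;225;40m🬂[38;2;4;2;11m[48;2;253;225;39m🬂[38;2;4;2;11m[48;2;253;225;39m🬂[38;2;4;2;11m[48;2;253;225;39m🬂[38;2;4;2;11m[48;2;253;225;39m🬂[38;2;4;2;11m[48;2;253;225;39m🬂[38;2;25;6;46m[48;2;253;225;39m🬂[38;2;53;14;34m[48;2;252;202;30m🬊[38;2;43;11;47m[48;2;252;201;30m🬎[38;2;4;2;10m[48;2;252;201;30m🬎[0m
[38;2;254;249;49m[48;2;46;11;48m🬂[38;2;254;249;49m[48;2;4;2;10m🬂[38;2;254;249;49m[48;2;4;2;10m🬂[38;2;254;249;49m[48;2;4;2;10m🬂[38;2;254;249;49m[48;2;4;2;10m🬂[38;2;254;249;49m[48;2;4;2;10m🬂[38;2;254;249;49m[48;2;11;3;23m🬂[38;2;254;249;49m[48;2;23;5;42m🬂[38;2;254;249;49m[48;2;16;4;31m🬂[38;2;254;249;49m[48;2;4;2;10m🬂[0m
</frame>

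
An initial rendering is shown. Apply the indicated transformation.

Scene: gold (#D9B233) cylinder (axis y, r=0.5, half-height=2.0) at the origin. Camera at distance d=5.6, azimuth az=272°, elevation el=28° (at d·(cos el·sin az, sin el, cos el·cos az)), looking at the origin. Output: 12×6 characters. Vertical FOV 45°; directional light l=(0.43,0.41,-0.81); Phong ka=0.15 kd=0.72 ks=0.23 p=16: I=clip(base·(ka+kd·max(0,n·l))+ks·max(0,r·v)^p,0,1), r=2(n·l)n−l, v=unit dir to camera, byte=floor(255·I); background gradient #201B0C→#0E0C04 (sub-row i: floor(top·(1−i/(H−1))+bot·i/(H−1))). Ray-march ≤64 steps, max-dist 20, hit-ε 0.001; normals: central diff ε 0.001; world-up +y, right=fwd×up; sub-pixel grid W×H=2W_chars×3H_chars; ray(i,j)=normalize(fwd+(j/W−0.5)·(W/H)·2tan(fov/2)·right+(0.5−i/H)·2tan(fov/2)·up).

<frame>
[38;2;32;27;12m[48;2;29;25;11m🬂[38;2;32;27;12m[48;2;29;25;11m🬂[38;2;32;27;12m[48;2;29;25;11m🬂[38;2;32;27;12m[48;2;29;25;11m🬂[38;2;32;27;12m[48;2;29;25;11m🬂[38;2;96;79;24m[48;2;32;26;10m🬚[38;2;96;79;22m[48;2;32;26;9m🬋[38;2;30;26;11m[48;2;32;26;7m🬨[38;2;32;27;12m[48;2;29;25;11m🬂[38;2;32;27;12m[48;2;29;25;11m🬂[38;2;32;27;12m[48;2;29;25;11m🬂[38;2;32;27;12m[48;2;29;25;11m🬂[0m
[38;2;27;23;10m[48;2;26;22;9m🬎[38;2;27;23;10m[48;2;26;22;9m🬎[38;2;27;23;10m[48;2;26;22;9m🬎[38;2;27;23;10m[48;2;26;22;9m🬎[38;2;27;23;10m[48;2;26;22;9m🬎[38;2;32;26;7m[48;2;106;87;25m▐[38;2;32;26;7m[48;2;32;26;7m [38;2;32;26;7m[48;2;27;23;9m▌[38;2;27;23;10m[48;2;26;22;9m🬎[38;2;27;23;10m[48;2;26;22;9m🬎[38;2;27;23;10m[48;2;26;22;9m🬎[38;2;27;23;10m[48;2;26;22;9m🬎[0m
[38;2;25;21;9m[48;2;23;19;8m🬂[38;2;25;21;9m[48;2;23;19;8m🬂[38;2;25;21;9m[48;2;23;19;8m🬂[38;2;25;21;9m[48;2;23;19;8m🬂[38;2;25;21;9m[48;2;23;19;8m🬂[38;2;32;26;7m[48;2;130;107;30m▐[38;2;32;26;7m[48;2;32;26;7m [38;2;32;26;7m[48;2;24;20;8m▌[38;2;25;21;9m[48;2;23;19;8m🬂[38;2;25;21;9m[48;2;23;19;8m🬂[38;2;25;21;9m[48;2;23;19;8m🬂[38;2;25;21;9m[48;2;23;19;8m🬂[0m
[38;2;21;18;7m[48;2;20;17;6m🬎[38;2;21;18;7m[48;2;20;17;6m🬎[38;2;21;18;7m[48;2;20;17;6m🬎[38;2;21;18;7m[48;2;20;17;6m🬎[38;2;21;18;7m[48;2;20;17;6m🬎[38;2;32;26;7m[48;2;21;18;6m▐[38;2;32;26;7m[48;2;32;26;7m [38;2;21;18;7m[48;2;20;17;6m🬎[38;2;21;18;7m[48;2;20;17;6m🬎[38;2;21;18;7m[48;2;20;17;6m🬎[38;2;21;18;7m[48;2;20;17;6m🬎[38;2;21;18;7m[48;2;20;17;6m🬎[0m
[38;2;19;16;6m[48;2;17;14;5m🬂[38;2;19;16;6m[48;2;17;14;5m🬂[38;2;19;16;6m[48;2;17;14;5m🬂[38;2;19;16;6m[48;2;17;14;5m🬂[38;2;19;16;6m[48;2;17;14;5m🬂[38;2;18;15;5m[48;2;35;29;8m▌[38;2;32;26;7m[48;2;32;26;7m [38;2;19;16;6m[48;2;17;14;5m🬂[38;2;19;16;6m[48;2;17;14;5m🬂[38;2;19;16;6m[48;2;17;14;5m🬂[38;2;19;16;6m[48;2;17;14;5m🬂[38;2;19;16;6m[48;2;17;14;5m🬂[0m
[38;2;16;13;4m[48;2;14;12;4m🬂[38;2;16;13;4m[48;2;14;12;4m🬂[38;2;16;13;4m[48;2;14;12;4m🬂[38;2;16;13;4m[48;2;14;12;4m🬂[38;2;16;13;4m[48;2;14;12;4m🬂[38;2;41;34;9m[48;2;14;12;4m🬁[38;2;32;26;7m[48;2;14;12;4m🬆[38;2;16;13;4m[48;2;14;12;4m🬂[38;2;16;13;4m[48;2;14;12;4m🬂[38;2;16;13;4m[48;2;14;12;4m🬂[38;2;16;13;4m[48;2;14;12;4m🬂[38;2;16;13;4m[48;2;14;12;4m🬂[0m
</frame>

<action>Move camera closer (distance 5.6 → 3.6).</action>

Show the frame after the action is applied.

<frame>
[38;2;32;27;12m[48;2;29;25;11m🬂[38;2;32;27;12m[48;2;29;25;11m🬂[38;2;32;27;12m[48;2;29;25;11m🬂[38;2;32;27;12m[48;2;29;25;11m🬂[38;2;30;26;11m[48;2;78;65;19m▌[38;2;32;26;7m[48;2;32;26;7m [38;2;32;26;7m[48;2;32;26;7m [38;2;32;26;7m[48;2;32;26;7m [38;2;32;27;12m[48;2;29;25;11m🬂[38;2;32;27;12m[48;2;29;25;11m🬂[38;2;32;27;12m[48;2;29;25;11m🬂[38;2;32;27;12m[48;2;29;25;11m🬂[0m
[38;2;27;23;10m[48;2;26;22;9m🬎[38;2;27;23;10m[48;2;26;22;9m🬎[38;2;27;23;10m[48;2;26;22;9m🬎[38;2;27;23;10m[48;2;26;22;9m🬎[38;2;27;23;9m[48;2;90;74;21m▌[38;2;32;26;7m[48;2;35;28;8m🬨[38;2;32;26;7m[48;2;32;26;7m [38;2;32;26;7m[48;2;32;26;7m [38;2;27;23;10m[48;2;26;22;9m🬎[38;2;27;23;10m[48;2;26;22;9m🬎[38;2;27;23;10m[48;2;26;22;9m🬎[38;2;27;23;10m[48;2;26;22;9m🬎[0m
[38;2;25;21;9m[48;2;23;19;8m🬂[38;2;25;21;9m[48;2;23;19;8m🬂[38;2;25;21;9m[48;2;23;19;8m🬂[38;2;25;21;9m[48;2;23;19;8m🬂[38;2;24;20;8m[48;2;106;87;24m▌[38;2;32;26;7m[48;2;40;33;9m▐[38;2;32;26;7m[48;2;32;26;7m [38;2;32;26;7m[48;2;32;26;7m [38;2;25;21;9m[48;2;23;19;8m🬂[38;2;25;21;9m[48;2;23;19;8m🬂[38;2;25;21;9m[48;2;23;19;8m🬂[38;2;25;21;9m[48;2;23;19;8m🬂[0m
[38;2;21;18;7m[48;2;20;17;6m🬎[38;2;21;18;7m[48;2;20;17;6m🬎[38;2;21;18;7m[48;2;20;17;6m🬎[38;2;21;18;7m[48;2;20;17;6m🬎[38;2;124;102;29m[48;2;20;17;6m🬁[38;2;32;26;7m[48;2;48;39;11m▐[38;2;32;26;7m[48;2;32;26;7m [38;2;32;26;7m[48;2;20;17;6m🬕[38;2;21;18;7m[48;2;20;17;6m🬎[38;2;21;18;7m[48;2;20;17;6m🬎[38;2;21;18;7m[48;2;20;17;6m🬎[38;2;21;18;7m[48;2;20;17;6m🬎[0m
[38;2;19;16;6m[48;2;17;14;5m🬂[38;2;19;16;6m[48;2;17;14;5m🬂[38;2;19;16;6m[48;2;17;14;5m🬂[38;2;19;16;6m[48;2;17;14;5m🬂[38;2;19;16;6m[48;2;17;14;5m🬂[38;2;32;26;7m[48;2;57;47;13m▐[38;2;32;26;7m[48;2;32;26;7m [38;2;32;26;7m[48;2;18;15;5m▌[38;2;19;16;6m[48;2;17;14;5m🬂[38;2;19;16;6m[48;2;17;14;5m🬂[38;2;19;16;6m[48;2;17;14;5m🬂[38;2;19;16;6m[48;2;17;14;5m🬂[0m
[38;2;16;13;4m[48;2;14;12;4m🬂[38;2;16;13;4m[48;2;14;12;4m🬂[38;2;16;13;4m[48;2;14;12;4m🬂[38;2;16;13;4m[48;2;14;12;4m🬂[38;2;16;13;4m[48;2;14;12;4m🬂[38;2;32;26;7m[48;2;70;57;16m▐[38;2;32;26;7m[48;2;32;26;7m [38;2;32;26;7m[48;2;15;12;4m▌[38;2;16;13;4m[48;2;14;12;4m🬂[38;2;16;13;4m[48;2;14;12;4m🬂[38;2;16;13;4m[48;2;14;12;4m🬂[38;2;16;13;4m[48;2;14;12;4m🬂[0m
</frame>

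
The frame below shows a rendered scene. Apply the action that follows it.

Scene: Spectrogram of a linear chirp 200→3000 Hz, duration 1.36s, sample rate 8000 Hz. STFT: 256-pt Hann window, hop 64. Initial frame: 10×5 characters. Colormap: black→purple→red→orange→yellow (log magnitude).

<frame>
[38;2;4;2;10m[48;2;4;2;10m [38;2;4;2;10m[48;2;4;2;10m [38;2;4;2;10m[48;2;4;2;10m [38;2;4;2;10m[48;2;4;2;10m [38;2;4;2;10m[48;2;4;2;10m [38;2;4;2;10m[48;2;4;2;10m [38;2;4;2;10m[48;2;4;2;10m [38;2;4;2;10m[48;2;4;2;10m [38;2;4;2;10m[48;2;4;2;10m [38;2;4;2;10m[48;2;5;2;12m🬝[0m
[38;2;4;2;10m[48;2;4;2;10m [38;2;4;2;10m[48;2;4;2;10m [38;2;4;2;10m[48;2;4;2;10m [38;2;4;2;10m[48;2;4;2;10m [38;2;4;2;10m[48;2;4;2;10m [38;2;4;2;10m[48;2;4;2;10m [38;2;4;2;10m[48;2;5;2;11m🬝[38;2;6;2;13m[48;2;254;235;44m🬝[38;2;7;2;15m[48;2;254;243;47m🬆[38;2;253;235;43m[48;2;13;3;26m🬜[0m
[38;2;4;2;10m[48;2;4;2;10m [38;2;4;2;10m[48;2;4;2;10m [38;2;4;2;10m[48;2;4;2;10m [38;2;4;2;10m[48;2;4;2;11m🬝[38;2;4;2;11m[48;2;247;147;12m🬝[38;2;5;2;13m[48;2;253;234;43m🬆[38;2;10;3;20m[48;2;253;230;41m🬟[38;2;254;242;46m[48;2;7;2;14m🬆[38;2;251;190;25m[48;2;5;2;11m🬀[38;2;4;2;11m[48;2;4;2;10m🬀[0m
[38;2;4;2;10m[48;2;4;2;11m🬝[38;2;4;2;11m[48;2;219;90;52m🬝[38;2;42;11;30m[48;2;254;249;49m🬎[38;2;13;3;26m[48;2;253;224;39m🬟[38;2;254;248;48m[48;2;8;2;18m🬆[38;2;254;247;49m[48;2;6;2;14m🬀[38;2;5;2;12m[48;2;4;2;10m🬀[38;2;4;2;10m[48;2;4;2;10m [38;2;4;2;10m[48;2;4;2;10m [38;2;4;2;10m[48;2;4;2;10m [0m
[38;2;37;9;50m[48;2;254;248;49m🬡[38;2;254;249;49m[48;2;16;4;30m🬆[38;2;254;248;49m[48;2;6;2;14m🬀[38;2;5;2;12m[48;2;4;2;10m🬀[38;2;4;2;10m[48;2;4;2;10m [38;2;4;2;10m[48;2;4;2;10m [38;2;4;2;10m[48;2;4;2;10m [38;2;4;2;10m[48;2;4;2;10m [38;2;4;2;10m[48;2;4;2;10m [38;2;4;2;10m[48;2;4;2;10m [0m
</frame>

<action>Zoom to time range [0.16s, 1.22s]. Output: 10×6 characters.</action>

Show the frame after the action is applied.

<frame>
[38;2;4;2;10m[48;2;4;2;10m [38;2;4;2;10m[48;2;4;2;10m [38;2;4;2;10m[48;2;4;2;10m [38;2;4;2;10m[48;2;4;2;10m [38;2;4;2;10m[48;2;4;2;10m [38;2;4;2;10m[48;2;4;2;10m [38;2;4;2;10m[48;2;4;2;10m [38;2;4;2;10m[48;2;4;2;10m [38;2;4;2;10m[48;2;4;2;10m [38;2;4;2;10m[48;2;4;2;10m [0m
[38;2;4;2;10m[48;2;4;2;10m [38;2;4;2;10m[48;2;4;2;10m [38;2;4;2;10m[48;2;4;2;10m [38;2;4;2;10m[48;2;4;2;10m [38;2;4;2;10m[48;2;4;2;10m [38;2;4;2;10m[48;2;4;2;10m [38;2;4;2;10m[48;2;4;2;10m [38;2;4;2;10m[48;2;4;2;10m [38;2;4;2;10m[48;2;5;2;12m🬝[38;2;6;2;13m[48;2;251;184;23m🬝[0m
[38;2;4;2;10m[48;2;4;2;10m [38;2;4;2;10m[48;2;4;2;10m [38;2;4;2;10m[48;2;4;2;10m [38;2;4;2;10m[48;2;4;2;10m [38;2;4;2;10m[48;2;4;2;10m [38;2;4;2;10m[48;2;7;2;16m🬝[38;2;13;3;26m[48;2;254;248;49m🬝[38;2;9;3;19m[48;2;253;237;44m🬆[38;2;17;4;32m[48;2;253;229;41m🬟[38;2;253;242;46m[48;2;11;3;22m🬆[0m
[38;2;4;2;10m[48;2;4;2;10m [38;2;4;2;10m[48;2;4;2;10m [38;2;4;2;10m[48;2;10;3;21m🬝[38;2;31;8;26m[48;2;254;248;49m🬝[38;2;41;10;38m[48;2;254;248;49m🬆[38;2;254;248;49m[48;2;50;12;64m🬍[38;2;254;248;49m[48;2;50;13;30m🬂[38;2;203;59;74m[48;2;5;2;12m🬀[38;2;5;2;12m[48;2;4;2;10m🬀[38;2;4;2;10m[48;2;4;2;10m [0m
[38;2;5;2;13m[48;2;249;194;33m🬎[38;2;7;2;16m[48;2;248;216;45m🬂[38;2;245;209;49m[48;2;22;5;40m🬎[38;2;254;248;49m[48;2;14;3;27m🬂[38;2;47;11;82m[48;2;4;2;11m🬀[38;2;4;2;11m[48;2;4;2;10m🬀[38;2;4;2;10m[48;2;4;2;10m [38;2;4;2;10m[48;2;4;2;10m [38;2;4;2;10m[48;2;4;2;10m [38;2;4;2;10m[48;2;4;2;10m [0m
[38;2;254;248;49m[48;2;7;2;16m🬂[38;2;36;8;64m[48;2;4;2;11m🬀[38;2;4;2;11m[48;2;4;2;10m🬀[38;2;4;2;10m[48;2;4;2;10m [38;2;4;2;10m[48;2;4;2;10m [38;2;4;2;10m[48;2;4;2;10m [38;2;4;2;10m[48;2;4;2;10m [38;2;4;2;10m[48;2;4;2;10m [38;2;4;2;10m[48;2;4;2;10m [38;2;4;2;10m[48;2;4;2;10m [0m
</frame>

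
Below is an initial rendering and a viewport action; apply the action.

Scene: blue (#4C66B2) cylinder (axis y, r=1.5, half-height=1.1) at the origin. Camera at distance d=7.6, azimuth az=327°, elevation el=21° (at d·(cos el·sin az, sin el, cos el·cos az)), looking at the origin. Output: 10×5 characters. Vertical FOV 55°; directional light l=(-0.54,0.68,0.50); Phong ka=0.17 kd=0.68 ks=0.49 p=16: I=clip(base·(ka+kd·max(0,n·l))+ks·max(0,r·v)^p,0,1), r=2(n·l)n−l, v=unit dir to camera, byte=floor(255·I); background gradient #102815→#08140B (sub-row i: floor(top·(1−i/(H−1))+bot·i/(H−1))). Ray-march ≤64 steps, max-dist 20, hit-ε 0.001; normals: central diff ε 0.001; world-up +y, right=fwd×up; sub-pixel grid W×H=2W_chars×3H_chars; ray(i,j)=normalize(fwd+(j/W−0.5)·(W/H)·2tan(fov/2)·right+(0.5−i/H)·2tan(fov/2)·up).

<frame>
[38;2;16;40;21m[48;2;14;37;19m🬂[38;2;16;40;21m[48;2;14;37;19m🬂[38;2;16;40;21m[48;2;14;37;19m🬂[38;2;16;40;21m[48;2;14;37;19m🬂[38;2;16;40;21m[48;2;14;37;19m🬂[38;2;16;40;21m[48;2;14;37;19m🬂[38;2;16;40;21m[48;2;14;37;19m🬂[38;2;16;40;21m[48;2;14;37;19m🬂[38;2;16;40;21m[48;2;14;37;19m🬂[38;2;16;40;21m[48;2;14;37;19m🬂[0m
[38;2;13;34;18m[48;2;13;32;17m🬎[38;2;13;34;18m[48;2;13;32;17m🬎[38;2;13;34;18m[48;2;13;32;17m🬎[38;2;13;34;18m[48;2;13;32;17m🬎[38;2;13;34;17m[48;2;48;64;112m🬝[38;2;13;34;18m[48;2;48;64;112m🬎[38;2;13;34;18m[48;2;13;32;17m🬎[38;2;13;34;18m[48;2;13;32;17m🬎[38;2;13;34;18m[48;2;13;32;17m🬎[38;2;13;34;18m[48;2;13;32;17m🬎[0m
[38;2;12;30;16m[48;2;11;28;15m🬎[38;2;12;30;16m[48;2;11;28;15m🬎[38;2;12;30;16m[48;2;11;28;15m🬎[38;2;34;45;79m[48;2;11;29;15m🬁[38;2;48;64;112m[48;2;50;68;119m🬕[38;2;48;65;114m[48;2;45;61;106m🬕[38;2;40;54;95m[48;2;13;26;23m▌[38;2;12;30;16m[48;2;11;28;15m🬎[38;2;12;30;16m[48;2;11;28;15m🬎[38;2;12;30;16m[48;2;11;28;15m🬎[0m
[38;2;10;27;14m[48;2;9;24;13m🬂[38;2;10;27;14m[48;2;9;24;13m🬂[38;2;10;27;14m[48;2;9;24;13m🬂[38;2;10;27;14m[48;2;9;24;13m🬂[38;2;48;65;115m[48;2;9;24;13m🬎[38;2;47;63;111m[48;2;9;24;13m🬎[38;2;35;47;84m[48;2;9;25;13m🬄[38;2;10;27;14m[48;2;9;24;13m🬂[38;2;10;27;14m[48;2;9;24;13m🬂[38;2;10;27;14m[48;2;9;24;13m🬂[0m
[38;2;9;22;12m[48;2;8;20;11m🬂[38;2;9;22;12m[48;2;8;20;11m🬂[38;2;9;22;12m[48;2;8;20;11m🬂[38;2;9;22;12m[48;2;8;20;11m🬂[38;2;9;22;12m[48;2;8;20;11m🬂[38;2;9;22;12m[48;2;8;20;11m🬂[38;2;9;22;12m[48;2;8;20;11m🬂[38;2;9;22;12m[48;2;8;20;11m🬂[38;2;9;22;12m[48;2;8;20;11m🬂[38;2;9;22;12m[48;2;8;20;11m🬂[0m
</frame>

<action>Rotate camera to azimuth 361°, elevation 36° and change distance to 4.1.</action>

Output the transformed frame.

<frame>
[38;2;16;40;21m[48;2;14;37;19m🬂[38;2;16;40;21m[48;2;14;37;19m🬂[38;2;16;40;21m[48;2;14;37;19m🬂[38;2;16;40;21m[48;2;14;37;19m🬂[38;2;16;40;21m[48;2;14;37;19m🬂[38;2;16;40;21m[48;2;14;37;19m🬂[38;2;16;40;21m[48;2;14;37;19m🬂[38;2;16;40;21m[48;2;14;37;19m🬂[38;2;16;40;21m[48;2;14;37;19m🬂[38;2;16;40;21m[48;2;14;37;19m🬂[0m
[38;2;13;34;18m[48;2;13;32;17m🬎[38;2;13;34;18m[48;2;13;32;17m🬎[38;2;14;35;18m[48;2;48;64;112m🬀[38;2;48;64;112m[48;2;48;64;112m [38;2;48;64;112m[48;2;48;64;112m [38;2;48;64;112m[48;2;48;64;112m [38;2;48;64;112m[48;2;48;64;112m [38;2;48;64;112m[48;2;48;64;112m [38;2;48;64;112m[48;2;13;34;17m🬓[38;2;13;34;18m[48;2;13;32;17m🬎[0m
[38;2;12;30;16m[48;2;11;28;15m🬎[38;2;12;30;16m[48;2;11;28;15m🬎[38;2;49;66;116m[48;2;11;28;15m🬬[38;2;48;64;112m[48;2;46;62;108m🬝[38;2;48;64;112m[48;2;42;56;99m🬎[38;2;48;64;112m[48;2;36;49;85m🬎[38;2;48;64;112m[48;2;29;39;68m🬎[38;2;48;64;112m[48;2;18;25;44m🬂[38;2;12;17;30m[48;2;11;29;15m🬄[38;2;12;30;16m[48;2;11;28;15m🬎[0m
[38;2;10;27;14m[48;2;9;24;13m🬂[38;2;10;27;14m[48;2;9;24;13m🬂[38;2;50;68;119m[48;2;9;25;13m🬉[38;2;46;62;110m[48;2;49;66;115m▐[38;2;41;55;96m[48;2;44;59;103m▐[38;2;38;51;89m[48;2;34;46;80m▌[38;2;30;40;71m[48;2;25;34;59m▌[38;2;18;24;43m[48;2;11;19;24m▌[38;2;10;27;14m[48;2;9;24;13m🬂[38;2;10;27;14m[48;2;9;24;13m🬂[0m
[38;2;9;22;12m[48;2;8;20;11m🬂[38;2;9;22;12m[48;2;8;20;11m🬂[38;2;9;22;12m[48;2;8;20;11m🬂[38;2;49;66;115m[48;2;8;20;11m🬎[38;2;41;56;98m[48;2;45;60;106m▐[38;2;38;51;89m[48;2;33;45;79m▌[38;2;25;34;61m[48;2;8;20;11m🬝[38;2;13;18;31m[48;2;8;20;11m🬄[38;2;9;22;12m[48;2;8;20;11m🬂[38;2;9;22;12m[48;2;8;20;11m🬂[0m
</frame>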